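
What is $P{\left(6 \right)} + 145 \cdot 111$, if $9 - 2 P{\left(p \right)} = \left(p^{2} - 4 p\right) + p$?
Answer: $\frac{32181}{2} \approx 16091.0$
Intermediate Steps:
$P{\left(p \right)} = \frac{9}{2} - \frac{p^{2}}{2} + \frac{3 p}{2}$ ($P{\left(p \right)} = \frac{9}{2} - \frac{\left(p^{2} - 4 p\right) + p}{2} = \frac{9}{2} - \frac{p^{2} - 3 p}{2} = \frac{9}{2} - \left(\frac{p^{2}}{2} - \frac{3 p}{2}\right) = \frac{9}{2} - \frac{p^{2}}{2} + \frac{3 p}{2}$)
$P{\left(6 \right)} + 145 \cdot 111 = \left(\frac{9}{2} - \frac{6^{2}}{2} + \frac{3}{2} \cdot 6\right) + 145 \cdot 111 = \left(\frac{9}{2} - 18 + 9\right) + 16095 = - \frac{9}{2} + 16095 = \frac{32181}{2}$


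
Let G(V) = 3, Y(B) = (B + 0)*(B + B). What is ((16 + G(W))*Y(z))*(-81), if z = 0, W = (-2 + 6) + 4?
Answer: 0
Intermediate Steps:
W = 8 (W = 4 + 4 = 8)
Y(B) = 2*B**2 (Y(B) = B*(2*B) = 2*B**2)
((16 + G(W))*Y(z))*(-81) = ((16 + 3)*(2*0**2))*(-81) = (19*(2*0))*(-81) = (19*0)*(-81) = 0*(-81) = 0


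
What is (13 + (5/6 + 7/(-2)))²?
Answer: 961/9 ≈ 106.78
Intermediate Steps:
(13 + (5/6 + 7/(-2)))² = (13 + (5*(⅙) + 7*(-½)))² = (13 + (⅚ - 7/2))² = (13 - 8/3)² = (31/3)² = 961/9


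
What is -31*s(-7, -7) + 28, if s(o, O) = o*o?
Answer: -1491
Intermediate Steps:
s(o, O) = o²
-31*s(-7, -7) + 28 = -31*(-7)² + 28 = -31*49 + 28 = -1519 + 28 = -1491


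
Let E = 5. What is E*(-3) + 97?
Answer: 82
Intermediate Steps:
E*(-3) + 97 = 5*(-3) + 97 = -15 + 97 = 82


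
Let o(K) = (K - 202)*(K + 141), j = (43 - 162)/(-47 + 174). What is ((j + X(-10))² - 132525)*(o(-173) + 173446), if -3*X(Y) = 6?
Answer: -396364231301816/16129 ≈ -2.4575e+10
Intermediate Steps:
j = -119/127 ≈ -0.93701
X(Y) = -2 (X(Y) = -⅓*6 = -2)
o(K) = (-202 + K)*(141 + K)
((j + X(-10))² - 132525)*(o(-173) + 173446) = ((-119/127 - 2)² - 132525)*((-28482 + (-173)² - 61*(-173)) + 173446) = ((-373/127)² - 132525)*((-28482 + 29929 + 10553) + 173446) = (139129/16129 - 132525)*(12000 + 173446) = -2137356596/16129*185446 = -396364231301816/16129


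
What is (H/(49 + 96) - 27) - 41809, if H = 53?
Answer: -6066167/145 ≈ -41836.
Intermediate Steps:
(H/(49 + 96) - 27) - 41809 = (53/(49 + 96) - 27) - 41809 = (53/145 - 27) - 41809 = -3862/145 - 41809 = -6066167/145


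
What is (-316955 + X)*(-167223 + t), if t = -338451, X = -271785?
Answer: 297710510760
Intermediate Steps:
(-316955 + X)*(-167223 + t) = (-316955 - 271785)*(-167223 - 338451) = -588740*(-505674) = 297710510760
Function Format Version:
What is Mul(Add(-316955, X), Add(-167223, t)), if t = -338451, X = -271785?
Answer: 297710510760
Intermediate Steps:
Mul(Add(-316955, X), Add(-167223, t)) = Mul(Add(-316955, -271785), Add(-167223, -338451)) = Mul(-588740, -505674) = 297710510760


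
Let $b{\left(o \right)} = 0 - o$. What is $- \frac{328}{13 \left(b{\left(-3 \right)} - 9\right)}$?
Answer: $\frac{164}{39} \approx 4.2051$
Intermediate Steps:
$b{\left(o \right)} = - o$
$- \frac{328}{13 \left(b{\left(-3 \right)} - 9\right)} = - \frac{328}{13 \left(\left(-1\right) \left(-3\right) - 9\right)} = - \frac{328}{13 \left(3 - 9\right)} = - \frac{328}{13 \left(-6\right)} = - \frac{328}{-78} = \left(-328\right) \left(- \frac{1}{78}\right) = \frac{164}{39}$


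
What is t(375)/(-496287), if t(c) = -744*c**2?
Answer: 3875000/18381 ≈ 210.82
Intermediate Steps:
t(375)/(-496287) = -744*375**2/(-496287) = -744*140625*(-1/496287) = -104625000*(-1/496287) = 3875000/18381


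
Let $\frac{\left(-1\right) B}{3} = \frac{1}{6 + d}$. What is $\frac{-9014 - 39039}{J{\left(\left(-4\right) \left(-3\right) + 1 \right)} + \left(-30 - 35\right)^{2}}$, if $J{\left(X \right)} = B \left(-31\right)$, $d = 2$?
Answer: $- \frac{384424}{33893} \approx -11.342$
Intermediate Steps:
$B = - \frac{3}{8}$ ($B = - \frac{3}{6 + 2} = - \frac{3}{8} \approx -0.375$)
$J{\left(X \right)} = \frac{93}{8}$ ($J{\left(X \right)} = \left(- \frac{3}{8}\right) \left(-31\right) = \frac{93}{8}$)
$\frac{-9014 - 39039}{J{\left(\left(-4\right) \left(-3\right) + 1 \right)} + \left(-30 - 35\right)^{2}} = \frac{-9014 - 39039}{\frac{93}{8} + \left(-30 - 35\right)^{2}} = - \frac{48053}{\frac{93}{8} + \left(-65\right)^{2}} = - \frac{48053}{\frac{93}{8} + 4225} = - \frac{48053}{\frac{33893}{8}} = \left(-48053\right) \frac{8}{33893} = - \frac{384424}{33893}$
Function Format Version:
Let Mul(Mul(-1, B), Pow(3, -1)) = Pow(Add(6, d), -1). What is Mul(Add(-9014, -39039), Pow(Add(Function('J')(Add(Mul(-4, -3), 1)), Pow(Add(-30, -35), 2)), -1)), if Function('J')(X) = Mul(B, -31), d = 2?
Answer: Rational(-384424, 33893) ≈ -11.342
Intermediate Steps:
B = Rational(-3, 8) (B = Mul(-3, Pow(Add(6, 2), -1)) = Mul(-3, Pow(8, -1)) = Mul(-3, Rational(1, 8)) = Rational(-3, 8) ≈ -0.37500)
Function('J')(X) = Rational(93, 8) (Function('J')(X) = Mul(Rational(-3, 8), -31) = Rational(93, 8))
Mul(Add(-9014, -39039), Pow(Add(Function('J')(Add(Mul(-4, -3), 1)), Pow(Add(-30, -35), 2)), -1)) = Mul(Add(-9014, -39039), Pow(Add(Rational(93, 8), Pow(Add(-30, -35), 2)), -1)) = Mul(-48053, Pow(Add(Rational(93, 8), Pow(-65, 2)), -1)) = Mul(-48053, Pow(Add(Rational(93, 8), 4225), -1)) = Mul(-48053, Pow(Rational(33893, 8), -1)) = Mul(-48053, Rational(8, 33893)) = Rational(-384424, 33893)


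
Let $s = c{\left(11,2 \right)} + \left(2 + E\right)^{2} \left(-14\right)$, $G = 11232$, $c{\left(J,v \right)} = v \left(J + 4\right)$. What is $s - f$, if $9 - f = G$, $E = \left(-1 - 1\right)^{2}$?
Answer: $10749$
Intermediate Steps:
$c{\left(J,v \right)} = v \left(4 + J\right)$
$E = 4$ ($E = \left(-2\right)^{2} = 4$)
$f = -11223$ ($f = 9 - 11232 = -11223$)
$s = -474$ ($s = 2 \left(4 + 11\right) + \left(2 + 4\right)^{2} \left(-14\right) = 2 \cdot 15 + 6^{2} \left(-14\right) = 30 + 36 \left(-14\right) = 30 - 504 = -474$)
$s - f = -474 - -11223 = -474 + 11223 = 10749$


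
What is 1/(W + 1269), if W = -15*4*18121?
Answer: -1/1085991 ≈ -9.2082e-7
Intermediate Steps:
W = -1087260 (W = -60*18121 = -1087260)
1/(W + 1269) = 1/(-1087260 + 1269) = 1/(-1085991) = -1/1085991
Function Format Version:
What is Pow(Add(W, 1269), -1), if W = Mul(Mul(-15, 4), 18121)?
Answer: Rational(-1, 1085991) ≈ -9.2082e-7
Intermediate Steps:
W = -1087260 (W = Mul(-60, 18121) = -1087260)
Pow(Add(W, 1269), -1) = Pow(Add(-1087260, 1269), -1) = Pow(-1085991, -1) = Rational(-1, 1085991)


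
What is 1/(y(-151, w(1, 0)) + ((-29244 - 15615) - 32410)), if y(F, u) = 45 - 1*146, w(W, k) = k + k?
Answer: -1/77370 ≈ -1.2925e-5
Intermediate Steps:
w(W, k) = 2*k
y(F, u) = -101 (y(F, u) = 45 - 146 = -101)
1/(y(-151, w(1, 0)) + ((-29244 - 15615) - 32410)) = 1/(-101 + ((-29244 - 15615) - 32410)) = 1/(-101 + (-44859 - 32410)) = 1/(-101 - 77269) = 1/(-77370) = -1/77370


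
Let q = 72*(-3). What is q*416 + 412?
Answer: -89444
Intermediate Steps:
q = -216
q*416 + 412 = -216*416 + 412 = -89856 + 412 = -89444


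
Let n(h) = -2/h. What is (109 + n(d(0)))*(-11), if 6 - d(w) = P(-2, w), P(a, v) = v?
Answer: -3586/3 ≈ -1195.3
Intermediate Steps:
d(w) = 6 - w
(109 + n(d(0)))*(-11) = (109 - 2/(6 - 1*0))*(-11) = (109 - 2/(6 + 0))*(-11) = (109 - 2/6)*(-11) = (109 - 2*⅙)*(-11) = (109 - ⅓)*(-11) = (326/3)*(-11) = -3586/3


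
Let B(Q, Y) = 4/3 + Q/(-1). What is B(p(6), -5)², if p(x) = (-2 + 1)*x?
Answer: 484/9 ≈ 53.778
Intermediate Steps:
p(x) = -x
B(Q, Y) = 4/3 - Q (B(Q, Y) = 4*(⅓) + Q*(-1) = 4/3 - Q)
B(p(6), -5)² = (4/3 - (-1)*6)² = (4/3 - 1*(-6))² = (4/3 + 6)² = (22/3)² = 484/9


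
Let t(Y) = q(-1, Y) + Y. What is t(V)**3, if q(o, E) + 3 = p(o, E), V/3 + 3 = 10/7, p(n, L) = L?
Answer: -658503/343 ≈ -1919.8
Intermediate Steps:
V = -33/7 (V = -9 + 3*(10/7) = -9 + 30/7 = -33/7 ≈ -4.7143)
q(o, E) = -3 + E
t(Y) = -3 + 2*Y (t(Y) = (-3 + Y) + Y = -3 + 2*Y)
t(V)**3 = (-3 + 2*(-33/7))**3 = (-3 - 66/7)**3 = (-87/7)**3 = -658503/343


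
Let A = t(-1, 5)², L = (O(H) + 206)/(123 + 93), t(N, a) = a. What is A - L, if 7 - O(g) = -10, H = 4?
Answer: 5177/216 ≈ 23.968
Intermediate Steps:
O(g) = 17 (O(g) = 7 - 1*(-10) = 7 + 10 = 17)
L = 223/216 (L = (17 + 206)/(123 + 93) = 223/216 ≈ 1.0324)
A = 25 (A = 5² = 25)
A - L = 25 - 1*223/216 = 25 - 223/216 = 5177/216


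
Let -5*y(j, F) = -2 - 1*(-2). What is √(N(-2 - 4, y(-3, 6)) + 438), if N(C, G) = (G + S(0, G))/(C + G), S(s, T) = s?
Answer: √438 ≈ 20.928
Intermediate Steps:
y(j, F) = 0 (y(j, F) = -(-2 - 1*(-2))/5 = -(-2 + 2)/5 = -⅕*0 = 0)
N(C, G) = G/(C + G) (N(C, G) = (G + 0)/(C + G) = G/(C + G))
√(N(-2 - 4, y(-3, 6)) + 438) = √(0/((-2 - 4) + 0) + 438) = √(0/(-6 + 0) + 438) = √(0/(-6) + 438) = √(0*(-⅙) + 438) = √(0 + 438) = √438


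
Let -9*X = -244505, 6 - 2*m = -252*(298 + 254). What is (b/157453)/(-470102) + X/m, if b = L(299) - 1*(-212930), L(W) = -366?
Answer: 1809787524621685/4633550525410497 ≈ 0.39058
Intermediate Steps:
m = 69555 (m = 3 - (-126)*(298 + 254) = 3 - (-126)*552 = 3 - ½*(-139104) = 3 + 69552 = 69555)
X = 244505/9 (X = -⅑*(-244505) = 244505/9 ≈ 27167.)
b = 212564 (b = -366 - 1*(-212930) = -366 + 212930 = 212564)
(b/157453)/(-470102) + X/m = (212564/157453)/(-470102) + (244505/9)/69555 = (212564*(1/157453))*(-1/470102) + (244505/9)*(1/69555) = (212564/157453)*(-1/470102) + 48901/125199 = -106282/37009485103 + 48901/125199 = 1809787524621685/4633550525410497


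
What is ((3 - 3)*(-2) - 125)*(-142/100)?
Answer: 355/2 ≈ 177.50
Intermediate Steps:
((3 - 3)*(-2) - 125)*(-142/100) = (0*(-2) - 125)*(-142*1/100) = (0 - 125)*(-71/50) = -125*(-71/50) = 355/2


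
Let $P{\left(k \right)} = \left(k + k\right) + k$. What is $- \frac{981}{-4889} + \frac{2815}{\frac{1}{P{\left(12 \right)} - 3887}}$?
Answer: $- \frac{52999521304}{4889} \approx -1.0841 \cdot 10^{7}$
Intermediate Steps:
$P{\left(k \right)} = 3 k$ ($P{\left(k \right)} = 2 k + k = 3 k$)
$- \frac{981}{-4889} + \frac{2815}{\frac{1}{P{\left(12 \right)} - 3887}} = - \frac{981}{-4889} + \frac{2815}{\frac{1}{3 \cdot 12 - 3887}} = \left(-981\right) \left(- \frac{1}{4889}\right) + \frac{2815}{\frac{1}{36 - 3887}} = \frac{981}{4889} + \frac{2815}{\frac{1}{-3851}} = \frac{981}{4889} + \frac{2815}{- \frac{1}{3851}} = \frac{981}{4889} + 2815 \left(-3851\right) = \frac{981}{4889} - 10840565 = - \frac{52999521304}{4889}$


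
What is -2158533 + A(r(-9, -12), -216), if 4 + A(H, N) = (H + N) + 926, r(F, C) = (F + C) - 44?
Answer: -2157892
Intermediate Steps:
r(F, C) = -44 + C + F (r(F, C) = (C + F) - 44 = -44 + C + F)
A(H, N) = 922 + H + N (A(H, N) = -4 + ((H + N) + 926) = -4 + (926 + H + N) = 922 + H + N)
-2158533 + A(r(-9, -12), -216) = -2158533 + (922 + (-44 - 12 - 9) - 216) = -2158533 + (922 - 65 - 216) = -2158533 + 641 = -2157892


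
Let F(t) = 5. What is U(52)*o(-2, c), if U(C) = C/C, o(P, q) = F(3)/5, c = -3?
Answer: 1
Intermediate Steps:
o(P, q) = 1 (o(P, q) = 5/5 = 5*(⅕) = 1)
U(C) = 1
U(52)*o(-2, c) = 1*1 = 1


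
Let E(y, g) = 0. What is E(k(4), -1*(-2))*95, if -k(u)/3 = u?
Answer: 0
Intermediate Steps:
k(u) = -3*u
E(k(4), -1*(-2))*95 = 0*95 = 0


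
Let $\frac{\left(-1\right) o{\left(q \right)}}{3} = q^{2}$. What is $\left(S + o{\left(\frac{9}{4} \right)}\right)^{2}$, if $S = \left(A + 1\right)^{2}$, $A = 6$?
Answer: $\frac{292681}{256} \approx 1143.3$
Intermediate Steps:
$o{\left(q \right)} = - 3 q^{2}$
$S = 49$ ($S = \left(6 + 1\right)^{2} = 7^{2} = 49$)
$\left(S + o{\left(\frac{9}{4} \right)}\right)^{2} = \left(49 - 3 \left(\frac{9}{4}\right)^{2}\right)^{2} = \left(49 - \frac{243}{16}\right)^{2} = \left(\frac{541}{16}\right)^{2} = \frac{292681}{256}$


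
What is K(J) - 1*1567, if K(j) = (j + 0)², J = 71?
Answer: 3474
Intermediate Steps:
K(j) = j²
K(J) - 1*1567 = 71² - 1*1567 = 5041 - 1567 = 3474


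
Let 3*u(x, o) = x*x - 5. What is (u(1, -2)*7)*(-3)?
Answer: 28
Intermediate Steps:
u(x, o) = -5/3 + x²/3 (u(x, o) = (x*x - 5)/3 = (x² - 5)/3 = (-5 + x²)/3 = -5/3 + x²/3)
(u(1, -2)*7)*(-3) = ((-5/3 + (⅓)*1²)*7)*(-3) = ((-5/3 + (⅓)*1)*7)*(-3) = ((-5/3 + ⅓)*7)*(-3) = -4/3*7*(-3) = -28/3*(-3) = 28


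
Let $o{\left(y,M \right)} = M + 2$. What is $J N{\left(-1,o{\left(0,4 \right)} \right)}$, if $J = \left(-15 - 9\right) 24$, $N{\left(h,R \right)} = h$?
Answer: $576$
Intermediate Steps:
$o{\left(y,M \right)} = 2 + M$
$J = -576$ ($J = \left(-24\right) 24 = -576$)
$J N{\left(-1,o{\left(0,4 \right)} \right)} = \left(-576\right) \left(-1\right) = 576$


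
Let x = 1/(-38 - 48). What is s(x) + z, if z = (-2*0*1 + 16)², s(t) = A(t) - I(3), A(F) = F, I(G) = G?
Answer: 21757/86 ≈ 252.99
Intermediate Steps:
x = -1/86 (x = 1/(-86) = -1/86 ≈ -0.011628)
s(t) = -3 + t (s(t) = t - 1*3 = t - 3 = -3 + t)
z = 256 (z = (0*1 + 16)² = (0 + 16)² = 16² = 256)
s(x) + z = (-3 - 1/86) + 256 = -259/86 + 256 = 21757/86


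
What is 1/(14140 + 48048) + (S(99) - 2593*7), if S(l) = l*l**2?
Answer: 59212179825/62188 ≈ 9.5215e+5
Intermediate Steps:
S(l) = l**3
1/(14140 + 48048) + (S(99) - 2593*7) = 1/(14140 + 48048) + (99**3 - 2593*7) = 1/62188 + (970299 - 18151) = 1/62188 + 952148 = 59212179825/62188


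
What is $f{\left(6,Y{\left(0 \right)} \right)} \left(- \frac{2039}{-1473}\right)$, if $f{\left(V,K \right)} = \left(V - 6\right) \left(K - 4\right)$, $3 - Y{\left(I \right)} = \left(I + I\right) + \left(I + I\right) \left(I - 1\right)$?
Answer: $0$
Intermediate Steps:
$Y{\left(I \right)} = 3 - 2 I - 2 I \left(-1 + I\right)$ ($Y{\left(I \right)} = 3 - \left(\left(I + I\right) + \left(I + I\right) \left(I - 1\right)\right) = 3 - \left(2 I + 2 I \left(-1 + I\right)\right) = 3 - 2 I - 2 I \left(-1 + I\right)$)
$f{\left(V,K \right)} = \left(-6 + V\right) \left(-4 + K\right)$
$f{\left(6,Y{\left(0 \right)} \right)} \left(- \frac{2039}{-1473}\right) = \left(24 - 6 \left(3 - 2 \cdot 0^{2}\right) - 24 + \left(3 - 2 \cdot 0^{2}\right) 6\right) \left(- \frac{2039}{-1473}\right) = \left(24 - 6 \left(3 - 0\right) - 24 + \left(3 - 0\right) 6\right) \left(\left(-2039\right) \left(- \frac{1}{1473}\right)\right) = \left(24 - 6 \left(3 + 0\right) - 24 + \left(3 + 0\right) 6\right) \frac{2039}{1473} = \left(24 - 18 - 24 + 3 \cdot 6\right) \frac{2039}{1473} = \left(24 - 18 - 24 + 18\right) \frac{2039}{1473} = 0 \cdot \frac{2039}{1473} = 0$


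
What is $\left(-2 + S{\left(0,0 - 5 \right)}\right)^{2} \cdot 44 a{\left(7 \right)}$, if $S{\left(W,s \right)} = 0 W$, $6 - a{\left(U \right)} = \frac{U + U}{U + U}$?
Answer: $880$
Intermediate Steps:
$a{\left(U \right)} = 5$ ($a{\left(U \right)} = 6 - \frac{U + U}{U + U} = 6 - \frac{2 U}{2 U} = 6 - 2 U \frac{1}{2 U} = 6 - 1 = 5$)
$S{\left(W,s \right)} = 0$
$\left(-2 + S{\left(0,0 - 5 \right)}\right)^{2} \cdot 44 a{\left(7 \right)} = \left(-2 + 0\right)^{2} \cdot 44 \cdot 5 = \left(-2\right)^{2} \cdot 44 \cdot 5 = 4 \cdot 44 \cdot 5 = 176 \cdot 5 = 880$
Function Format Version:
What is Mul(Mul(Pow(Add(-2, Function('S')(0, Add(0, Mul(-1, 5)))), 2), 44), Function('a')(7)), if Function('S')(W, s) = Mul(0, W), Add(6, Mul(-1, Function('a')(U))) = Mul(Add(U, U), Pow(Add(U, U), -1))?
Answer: 880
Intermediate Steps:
Function('a')(U) = 5 (Function('a')(U) = Add(6, Mul(-1, Mul(Add(U, U), Pow(Add(U, U), -1)))) = Add(6, Mul(-1, Mul(Mul(2, U), Pow(Mul(2, U), -1)))) = Add(6, Mul(-1, Mul(Mul(2, U), Mul(Rational(1, 2), Pow(U, -1))))) = Add(6, Mul(-1, 1)) = Add(6, -1) = 5)
Function('S')(W, s) = 0
Mul(Mul(Pow(Add(-2, Function('S')(0, Add(0, Mul(-1, 5)))), 2), 44), Function('a')(7)) = Mul(Mul(Pow(Add(-2, 0), 2), 44), 5) = Mul(Mul(Pow(-2, 2), 44), 5) = Mul(Mul(4, 44), 5) = Mul(176, 5) = 880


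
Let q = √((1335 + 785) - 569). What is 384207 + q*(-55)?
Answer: 384207 - 55*√1551 ≈ 3.8204e+5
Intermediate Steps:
q = √1551 (q = √(2120 - 569) = √1551 ≈ 39.383)
384207 + q*(-55) = 384207 + √1551*(-55) = 384207 - 55*√1551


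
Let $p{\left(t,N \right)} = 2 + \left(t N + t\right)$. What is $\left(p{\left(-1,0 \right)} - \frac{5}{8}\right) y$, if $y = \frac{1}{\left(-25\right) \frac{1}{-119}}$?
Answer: $\frac{357}{200} \approx 1.785$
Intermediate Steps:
$p{\left(t,N \right)} = 2 + t + N t$ ($p{\left(t,N \right)} = 2 + \left(N t + t\right) = 2 + \left(t + N t\right) = 2 + t + N t$)
$y = \frac{119}{25}$ ($y = \frac{1}{\left(-25\right) \left(- \frac{1}{119}\right)} = \frac{1}{\frac{25}{119}} = \frac{119}{25} \approx 4.76$)
$\left(p{\left(-1,0 \right)} - \frac{5}{8}\right) y = \left(\left(2 - 1 + 0 \left(-1\right)\right) - \frac{5}{8}\right) \frac{119}{25} = \left(\left(2 - 1 + 0\right) - 5 \cdot \frac{1}{8}\right) \frac{119}{25} = \left(1 - \frac{5}{8}\right) \frac{119}{25} = \frac{3}{8} \cdot \frac{119}{25} = \frac{357}{200}$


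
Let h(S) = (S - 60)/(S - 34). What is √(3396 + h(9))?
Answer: 3*√9439/5 ≈ 58.293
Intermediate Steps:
h(S) = (-60 + S)/(-34 + S)
√(3396 + h(9)) = √(3396 + (-60 + 9)/(-34 + 9)) = √(3396 - 51/(-25)) = √(3396 - 1/25*(-51)) = √(3396 + 51/25) = √(84951/25) = 3*√9439/5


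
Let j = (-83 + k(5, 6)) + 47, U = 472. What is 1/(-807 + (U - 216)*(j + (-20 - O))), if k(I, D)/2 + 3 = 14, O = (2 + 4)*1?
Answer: -1/11047 ≈ -9.0522e-5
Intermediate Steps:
O = 6 (O = 6*1 = 6)
k(I, D) = 22 (k(I, D) = -6 + 2*14 = -6 + 28 = 22)
j = -14 (j = (-83 + 22) + 47 = -61 + 47 = -14)
1/(-807 + (U - 216)*(j + (-20 - O))) = 1/(-807 + (472 - 216)*(-14 + (-20 - 1*6))) = 1/(-807 + 256*(-14 + (-20 - 6))) = 1/(-807 + 256*(-14 - 26)) = 1/(-807 + 256*(-40)) = 1/(-807 - 10240) = 1/(-11047) = -1/11047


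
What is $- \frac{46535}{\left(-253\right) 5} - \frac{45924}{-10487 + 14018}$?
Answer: $\frac{643765}{27071} \approx 23.781$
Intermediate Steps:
$- \frac{46535}{\left(-253\right) 5} - \frac{45924}{-10487 + 14018} = - \frac{46535}{-1265} - \frac{45924}{3531} = \left(-46535\right) \left(- \frac{1}{1265}\right) - \frac{15308}{1177} = \frac{9307}{253} - \frac{15308}{1177} = \frac{643765}{27071}$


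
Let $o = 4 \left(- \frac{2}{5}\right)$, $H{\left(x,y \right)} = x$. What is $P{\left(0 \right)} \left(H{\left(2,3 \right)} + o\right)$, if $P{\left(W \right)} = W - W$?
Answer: $0$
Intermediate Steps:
$P{\left(W \right)} = 0$
$o = - \frac{8}{5}$ ($o = 4 \left(\left(-2\right) \frac{1}{5}\right) = 4 \left(- \frac{2}{5}\right) = - \frac{8}{5} \approx -1.6$)
$P{\left(0 \right)} \left(H{\left(2,3 \right)} + o\right) = 0 \left(2 - \frac{8}{5}\right) = 0 \cdot \frac{2}{5} = 0$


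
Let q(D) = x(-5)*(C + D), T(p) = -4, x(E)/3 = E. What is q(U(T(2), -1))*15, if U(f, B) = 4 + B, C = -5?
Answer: 450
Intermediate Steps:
x(E) = 3*E
q(D) = 75 - 15*D (q(D) = (3*(-5))*(-5 + D) = -15*(-5 + D) = 75 - 15*D)
q(U(T(2), -1))*15 = (75 - 15*(4 - 1))*15 = (75 - 15*3)*15 = (75 - 45)*15 = 30*15 = 450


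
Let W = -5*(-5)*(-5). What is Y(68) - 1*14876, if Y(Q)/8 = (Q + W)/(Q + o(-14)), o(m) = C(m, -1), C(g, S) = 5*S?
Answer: -312548/21 ≈ -14883.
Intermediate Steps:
o(m) = -5 (o(m) = 5*(-1) = -5)
W = -125 (W = 25*(-5) = -125)
Y(Q) = 8*(-125 + Q)/(-5 + Q) (Y(Q) = 8*((Q - 125)/(Q - 5)) = 8*((-125 + Q)/(-5 + Q)) = 8*(-125 + Q)/(-5 + Q))
Y(68) - 1*14876 = 8*(-125 + 68)/(-5 + 68) - 1*14876 = 8*(-57)/63 - 14876 = 8*(1/63)*(-57) - 14876 = -152/21 - 14876 = -312548/21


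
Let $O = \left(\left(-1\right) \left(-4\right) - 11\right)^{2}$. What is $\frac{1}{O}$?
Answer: $\frac{1}{49} \approx 0.020408$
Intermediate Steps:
$O = 49$ ($O = \left(4 - 11\right)^{2} = \left(-7\right)^{2} = 49$)
$\frac{1}{O} = \frac{1}{49}$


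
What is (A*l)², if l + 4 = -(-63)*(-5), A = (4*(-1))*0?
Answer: 0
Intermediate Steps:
A = 0 (A = -4*0 = 0)
l = -319 (l = -4 - (-63)*(-5) = -4 - 63*5 = -4 - 315 = -319)
(A*l)² = (0*(-319))² = 0² = 0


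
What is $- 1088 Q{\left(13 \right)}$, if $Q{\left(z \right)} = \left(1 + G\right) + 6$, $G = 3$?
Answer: $-10880$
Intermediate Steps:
$Q{\left(z \right)} = 10$ ($Q{\left(z \right)} = \left(1 + 3\right) + 6 = 4 + 6 = 10$)
$- 1088 Q{\left(13 \right)} = \left(-1088\right) 10 = -10880$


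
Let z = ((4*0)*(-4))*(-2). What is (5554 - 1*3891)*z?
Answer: 0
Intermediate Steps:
z = 0 (z = (0*(-4))*(-2) = 0*(-2) = 0)
(5554 - 1*3891)*z = (5554 - 1*3891)*0 = (5554 - 3891)*0 = 1663*0 = 0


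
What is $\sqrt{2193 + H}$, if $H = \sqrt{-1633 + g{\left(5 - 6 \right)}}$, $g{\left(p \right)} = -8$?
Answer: $\sqrt{2193 + i \sqrt{1641}} \approx 46.831 + 0.4325 i$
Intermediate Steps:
$H = i \sqrt{1641}$ ($H = \sqrt{-1633 - 8} = \sqrt{-1641} = i \sqrt{1641} \approx 40.509 i$)
$\sqrt{2193 + H} = \sqrt{2193 + i \sqrt{1641}}$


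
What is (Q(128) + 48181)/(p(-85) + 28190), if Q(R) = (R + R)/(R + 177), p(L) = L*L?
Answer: 1632829/1200175 ≈ 1.3605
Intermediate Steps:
p(L) = L²
Q(R) = 2*R/(177 + R) (Q(R) = (2*R)/(177 + R) = 2*R/(177 + R))
(Q(128) + 48181)/(p(-85) + 28190) = (2*128/(177 + 128) + 48181)/((-85)² + 28190) = (2*128/305 + 48181)/(7225 + 28190) = (2*128*(1/305) + 48181)/35415 = (256/305 + 48181)*(1/35415) = (14695461/305)*(1/35415) = 1632829/1200175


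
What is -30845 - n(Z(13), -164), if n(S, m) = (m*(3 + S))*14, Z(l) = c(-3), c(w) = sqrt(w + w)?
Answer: -23957 + 2296*I*sqrt(6) ≈ -23957.0 + 5624.0*I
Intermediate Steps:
c(w) = sqrt(2)*sqrt(w) (c(w) = sqrt(2*w) = sqrt(2)*sqrt(w))
Z(l) = I*sqrt(6) (Z(l) = sqrt(2)*sqrt(-3) = sqrt(2)*(I*sqrt(3)) = I*sqrt(6))
n(S, m) = 14*m*(3 + S)
-30845 - n(Z(13), -164) = -30845 - 14*(-164)*(3 + I*sqrt(6)) = -30845 - (-6888 - 2296*I*sqrt(6)) = -30845 + (6888 + 2296*I*sqrt(6)) = -23957 + 2296*I*sqrt(6)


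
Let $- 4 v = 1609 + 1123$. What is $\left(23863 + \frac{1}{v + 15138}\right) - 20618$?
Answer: $\frac{46906476}{14455} \approx 3245.0$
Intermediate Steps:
$v = -683$ ($v = - \frac{1609 + 1123}{4} = \left(- \frac{1}{4}\right) 2732 = -683$)
$\left(23863 + \frac{1}{v + 15138}\right) - 20618 = \left(23863 + \frac{1}{-683 + 15138}\right) - 20618 = \left(23863 + \frac{1}{14455}\right) - 20618 = \frac{344939666}{14455} - 20618 = \frac{46906476}{14455}$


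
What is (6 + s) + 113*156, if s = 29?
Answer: 17663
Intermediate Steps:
(6 + s) + 113*156 = (6 + 29) + 113*156 = 35 + 17628 = 17663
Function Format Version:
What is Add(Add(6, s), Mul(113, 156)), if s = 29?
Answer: 17663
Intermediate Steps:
Add(Add(6, s), Mul(113, 156)) = Add(Add(6, 29), Mul(113, 156)) = Add(35, 17628) = 17663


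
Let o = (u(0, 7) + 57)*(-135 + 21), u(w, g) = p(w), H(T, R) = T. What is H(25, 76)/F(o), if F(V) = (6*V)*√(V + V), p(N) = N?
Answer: 25*I/4444632 ≈ 5.6248e-6*I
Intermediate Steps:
u(w, g) = w
o = -6498 (o = (0 + 57)*(-135 + 21) = 57*(-114) = -6498)
F(V) = 6*√2*V^(3/2) (F(V) = (6*V)*√(2*V) = (6*V)*(√2*√V) = 6*√2*V^(3/2))
H(25, 76)/F(o) = 25/((6*√2*(-6498)^(3/2))) = 25/((6*√2*(-370386*I*√2))) = 25/((-4444632*I)) = 25*(I/4444632) = 25*I/4444632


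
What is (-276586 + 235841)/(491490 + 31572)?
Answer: -40745/523062 ≈ -0.077897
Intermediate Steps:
(-276586 + 235841)/(491490 + 31572) = -40745/523062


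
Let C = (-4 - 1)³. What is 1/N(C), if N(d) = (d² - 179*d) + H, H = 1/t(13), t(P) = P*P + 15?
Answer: 184/6992001 ≈ 2.6316e-5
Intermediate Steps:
t(P) = 15 + P² (t(P) = P² + 15 = 15 + P²)
H = 1/184 (H = 1/(15 + 13²) = 1/(15 + 169) = 1/184 ≈ 0.0054348)
C = -125 (C = (-5)³ = -125)
N(d) = 1/184 + d² - 179*d (N(d) = (d² - 179*d) + 1/184 = 1/184 + d² - 179*d)
1/N(C) = 1/(1/184 + (-125)² - 179*(-125)) = 1/(1/184 + 15625 + 22375) = 1/(6992001/184) = 184/6992001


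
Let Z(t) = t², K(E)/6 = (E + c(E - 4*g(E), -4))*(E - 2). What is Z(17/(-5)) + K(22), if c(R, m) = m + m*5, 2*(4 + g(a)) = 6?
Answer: -5711/25 ≈ -228.44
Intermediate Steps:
g(a) = -1 (g(a) = -4 + (½)*6 = -4 + 3 = -1)
c(R, m) = 6*m (c(R, m) = m + 5*m = 6*m)
K(E) = 6*(-24 + E)*(-2 + E) (K(E) = 6*((E + 6*(-4))*(E - 2)) = 6*((E - 24)*(-2 + E)) = 6*((-24 + E)*(-2 + E)) = 6*(-24 + E)*(-2 + E))
Z(17/(-5)) + K(22) = (17/(-5))² + (288 - 156*22 + 6*22²) = (17*(-⅕))² + (288 - 3432 + 6*484) = (-17/5)² + (288 - 3432 + 2904) = 289/25 - 240 = -5711/25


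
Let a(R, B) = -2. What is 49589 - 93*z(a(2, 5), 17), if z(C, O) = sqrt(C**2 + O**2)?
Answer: 49589 - 93*sqrt(293) ≈ 47997.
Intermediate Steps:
49589 - 93*z(a(2, 5), 17) = 49589 - 93*sqrt((-2)**2 + 17**2) = 49589 - 93*sqrt(4 + 289) = 49589 - 93*sqrt(293)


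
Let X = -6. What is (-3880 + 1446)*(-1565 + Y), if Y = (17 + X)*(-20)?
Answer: 4344690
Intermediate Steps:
Y = -220 (Y = (17 - 6)*(-20) = 11*(-20) = -220)
(-3880 + 1446)*(-1565 + Y) = (-3880 + 1446)*(-1565 - 220) = -2434*(-1785) = 4344690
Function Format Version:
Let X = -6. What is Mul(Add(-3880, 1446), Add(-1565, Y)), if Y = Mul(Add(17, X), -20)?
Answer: 4344690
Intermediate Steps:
Y = -220 (Y = Mul(Add(17, -6), -20) = Mul(11, -20) = -220)
Mul(Add(-3880, 1446), Add(-1565, Y)) = Mul(Add(-3880, 1446), Add(-1565, -220)) = Mul(-2434, -1785) = 4344690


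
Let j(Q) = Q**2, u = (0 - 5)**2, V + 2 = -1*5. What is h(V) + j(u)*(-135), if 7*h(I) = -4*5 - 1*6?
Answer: -590651/7 ≈ -84379.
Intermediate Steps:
V = -7 (V = -2 - 1*5 = -2 - 5 = -7)
h(I) = -26/7 (h(I) = (-4*5 - 1*6)/7 = (-20 - 6)/7 = (1/7)*(-26) = -26/7)
u = 25 (u = (-5)**2 = 25)
h(V) + j(u)*(-135) = -26/7 + 25**2*(-135) = -26/7 + 625*(-135) = -26/7 - 84375 = -590651/7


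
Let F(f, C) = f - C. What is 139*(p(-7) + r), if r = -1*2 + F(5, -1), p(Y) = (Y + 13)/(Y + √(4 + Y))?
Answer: 11537/26 - 417*I*√3/26 ≈ 443.73 - 27.779*I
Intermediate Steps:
p(Y) = (13 + Y)/(Y + √(4 + Y))
r = 4 (r = -1*2 + (5 - 1*(-1)) = -2 + (5 + 1) = -2 + 6 = 4)
139*(p(-7) + r) = 139*((13 - 7)/(-7 + √(4 - 7)) + 4) = 139*(6/(-7 + √(-3)) + 4) = 139*(6/(-7 + I*√3) + 4) = 139*(4 + 6/(-7 + I*√3)) = 556 + 834/(-7 + I*√3)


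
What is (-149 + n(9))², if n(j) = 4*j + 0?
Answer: 12769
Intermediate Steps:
n(j) = 4*j
(-149 + n(9))² = (-149 + 4*9)² = (-149 + 36)² = (-113)² = 12769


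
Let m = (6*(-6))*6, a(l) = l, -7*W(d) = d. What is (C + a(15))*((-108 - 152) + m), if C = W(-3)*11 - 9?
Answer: -5100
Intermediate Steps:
W(d) = -d/7
m = -216 (m = -36*6 = -216)
C = -30/7 (C = -⅐*(-3)*11 - 9 = (3/7)*11 - 9 = 33/7 - 9 = -30/7 ≈ -4.2857)
(C + a(15))*((-108 - 152) + m) = (-30/7 + 15)*((-108 - 152) - 216) = 75*(-260 - 216)/7 = (75/7)*(-476) = -5100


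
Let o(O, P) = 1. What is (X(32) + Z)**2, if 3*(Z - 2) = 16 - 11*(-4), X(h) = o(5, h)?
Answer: 529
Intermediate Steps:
X(h) = 1
Z = 22 (Z = 2 + (16 - 11*(-4))/3 = 2 + (16 + 44)/3 = 2 + (1/3)*60 = 2 + 20 = 22)
(X(32) + Z)**2 = (1 + 22)**2 = 23**2 = 529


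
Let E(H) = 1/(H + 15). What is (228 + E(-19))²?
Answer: 829921/16 ≈ 51870.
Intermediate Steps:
E(H) = 1/(15 + H)
(228 + E(-19))² = (228 + 1/(15 - 19))² = (228 + 1/(-4))² = (228 - ¼)² = (911/4)² = 829921/16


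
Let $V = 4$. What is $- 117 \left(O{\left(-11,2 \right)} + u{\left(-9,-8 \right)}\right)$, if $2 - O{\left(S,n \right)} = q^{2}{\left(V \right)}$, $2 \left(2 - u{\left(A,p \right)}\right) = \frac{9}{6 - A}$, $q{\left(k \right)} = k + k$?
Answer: $\frac{70551}{10} \approx 7055.1$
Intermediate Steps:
$q{\left(k \right)} = 2 k$
$u{\left(A,p \right)} = 2 - \frac{9}{2 \left(6 - A\right)}$ ($u{\left(A,p \right)} = 2 - \frac{9 \frac{1}{6 - A}}{2} = 2 - \frac{9}{2 \left(6 - A\right)}$)
$O{\left(S,n \right)} = -62$ ($O{\left(S,n \right)} = 2 - \left(2 \cdot 4\right)^{2} = 2 - 8^{2} = 2 - 64 = -62$)
$- 117 \left(O{\left(-11,2 \right)} + u{\left(-9,-8 \right)}\right) = - 117 \left(-62 + \frac{-15 + 4 \left(-9\right)}{2 \left(-6 - 9\right)}\right) = - 117 \left(-62 + \frac{-15 - 36}{2 \left(-15\right)}\right) = - 117 \left(-62 + \frac{1}{2} \left(- \frac{1}{15}\right) \left(-51\right)\right) = - 117 \left(-62 + \frac{17}{10}\right) = \left(-117\right) \left(- \frac{603}{10}\right) = \frac{70551}{10}$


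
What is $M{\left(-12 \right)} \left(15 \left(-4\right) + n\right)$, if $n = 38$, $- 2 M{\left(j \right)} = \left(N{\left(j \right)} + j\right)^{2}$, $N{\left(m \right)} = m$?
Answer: $6336$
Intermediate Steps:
$M{\left(j \right)} = - 2 j^{2}$ ($M{\left(j \right)} = - \frac{\left(j + j\right)^{2}}{2} = - \frac{\left(2 j\right)^{2}}{2} = - \frac{4 j^{2}}{2} = - 2 j^{2}$)
$M{\left(-12 \right)} \left(15 \left(-4\right) + n\right) = - 2 \left(-12\right)^{2} \left(15 \left(-4\right) + 38\right) = \left(-2\right) 144 \left(-60 + 38\right) = \left(-288\right) \left(-22\right) = 6336$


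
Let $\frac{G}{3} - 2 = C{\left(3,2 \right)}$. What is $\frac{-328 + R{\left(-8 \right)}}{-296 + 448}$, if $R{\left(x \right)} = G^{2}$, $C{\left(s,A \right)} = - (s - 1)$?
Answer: $- \frac{41}{19} \approx -2.1579$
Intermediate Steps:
$C{\left(s,A \right)} = 1 - s$ ($C{\left(s,A \right)} = - (-1 + s) = 1 - s$)
$G = 0$ ($G = 6 + 3 \left(1 - 3\right) = 6 + 3 \left(-2\right) = 6 - 6 = 0$)
$R{\left(x \right)} = 0$ ($R{\left(x \right)} = 0^{2} = 0$)
$\frac{-328 + R{\left(-8 \right)}}{-296 + 448} = \frac{-328 + 0}{-296 + 448} = - \frac{328}{152} = \left(-328\right) \frac{1}{152} = - \frac{41}{19}$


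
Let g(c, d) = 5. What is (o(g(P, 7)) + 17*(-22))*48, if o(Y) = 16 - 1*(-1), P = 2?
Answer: -17136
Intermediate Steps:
o(Y) = 17 (o(Y) = 16 + 1 = 17)
(o(g(P, 7)) + 17*(-22))*48 = (17 + 17*(-22))*48 = (17 - 374)*48 = -357*48 = -17136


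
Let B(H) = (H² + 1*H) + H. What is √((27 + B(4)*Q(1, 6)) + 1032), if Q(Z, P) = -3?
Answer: √987 ≈ 31.417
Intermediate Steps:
B(H) = H² + 2*H (B(H) = (H² + H) + H = (H + H²) + H = H² + 2*H)
√((27 + B(4)*Q(1, 6)) + 1032) = √((27 + (4*(2 + 4))*(-3)) + 1032) = √((27 + (4*6)*(-3)) + 1032) = √((27 + 24*(-3)) + 1032) = √((27 - 72) + 1032) = √(-45 + 1032) = √987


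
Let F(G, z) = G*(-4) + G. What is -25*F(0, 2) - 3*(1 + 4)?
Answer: -15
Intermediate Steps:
F(G, z) = -3*G (F(G, z) = -4*G + G = -3*G)
-25*F(0, 2) - 3*(1 + 4) = -(-75)*0 - 3*(1 + 4) = -25*0 - 3*5 = 0 - 15 = -15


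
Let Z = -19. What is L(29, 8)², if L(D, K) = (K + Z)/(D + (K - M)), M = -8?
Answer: 121/2025 ≈ 0.059753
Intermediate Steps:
L(D, K) = (-19 + K)/(8 + D + K) (L(D, K) = (K - 19)/(D + (K - 1*(-8))) = (-19 + K)/(D + (K + 8)) = (-19 + K)/(D + (8 + K)) = (-19 + K)/(8 + D + K))
L(29, 8)² = ((-19 + 8)/(8 + 29 + 8))² = (-11/45)² = 121/2025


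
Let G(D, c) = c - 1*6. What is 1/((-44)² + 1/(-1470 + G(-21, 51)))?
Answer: 1425/2758799 ≈ 0.00051653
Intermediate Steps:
G(D, c) = -6 + c (G(D, c) = c - 6 = -6 + c)
1/((-44)² + 1/(-1470 + G(-21, 51))) = 1/((-44)² + 1/(-1470 + (-6 + 51))) = 1/(1936 + 1/(-1470 + 45)) = 1/(1936 + 1/(-1425)) = 1/(1936 - 1/1425) = 1/(2758799/1425) = 1425/2758799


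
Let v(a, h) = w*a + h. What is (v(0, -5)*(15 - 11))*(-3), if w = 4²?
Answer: 60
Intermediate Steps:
w = 16
v(a, h) = h + 16*a (v(a, h) = 16*a + h = h + 16*a)
(v(0, -5)*(15 - 11))*(-3) = ((-5 + 16*0)*(15 - 11))*(-3) = ((-5 + 0)*4)*(-3) = -5*4*(-3) = -20*(-3) = 60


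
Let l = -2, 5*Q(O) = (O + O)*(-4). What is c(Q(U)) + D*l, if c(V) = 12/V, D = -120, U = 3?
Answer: 475/2 ≈ 237.50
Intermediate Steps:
Q(O) = -8*O/5 (Q(O) = ((O + O)*(-4))/5 = ((2*O)*(-4))/5 = (-8*O)/5 = -8*O/5)
c(Q(U)) + D*l = 12/((-8/5*3)) - 120*(-2) = 12/(-24/5) + 240 = 12*(-5/24) + 240 = -5/2 + 240 = 475/2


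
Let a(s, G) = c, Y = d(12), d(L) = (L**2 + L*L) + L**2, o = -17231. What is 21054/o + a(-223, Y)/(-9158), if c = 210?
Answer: -98215521/78900749 ≈ -1.2448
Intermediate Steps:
d(L) = 3*L**2 (d(L) = (L**2 + L**2) + L**2 = 2*L**2 + L**2 = 3*L**2)
Y = 432 (Y = 3*12**2 = 3*144 = 432)
a(s, G) = 210
21054/o + a(-223, Y)/(-9158) = 21054/(-17231) + 210/(-9158) = 21054*(-1/17231) + 210*(-1/9158) = -21054/17231 - 105/4579 = -98215521/78900749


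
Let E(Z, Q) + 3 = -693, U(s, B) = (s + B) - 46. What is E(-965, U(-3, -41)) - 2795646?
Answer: -2796342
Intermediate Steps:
U(s, B) = -46 + B + s (U(s, B) = (B + s) - 46 = -46 + B + s)
E(Z, Q) = -696 (E(Z, Q) = -3 - 693 = -696)
E(-965, U(-3, -41)) - 2795646 = -696 - 2795646 = -2796342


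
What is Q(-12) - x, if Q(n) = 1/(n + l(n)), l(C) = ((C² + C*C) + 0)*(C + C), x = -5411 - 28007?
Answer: 231386231/6924 ≈ 33418.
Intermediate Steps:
x = -33418
l(C) = 4*C³ (l(C) = ((C² + C²) + 0)*(2*C) = (2*C² + 0)*(2*C) = (2*C²)*(2*C) = 4*C³)
Q(n) = 1/(n + 4*n³)
Q(-12) - x = 1/(-12 + 4*(-12)³) - 1*(-33418) = 1/(-12 + 4*(-1728)) + 33418 = 1/(-12 - 6912) + 33418 = 1/(-6924) + 33418 = -1/6924 + 33418 = 231386231/6924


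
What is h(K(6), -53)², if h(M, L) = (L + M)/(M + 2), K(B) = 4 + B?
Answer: 1849/144 ≈ 12.840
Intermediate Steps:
h(M, L) = (L + M)/(2 + M)
h(K(6), -53)² = ((-53 + (4 + 6))/(2 + (4 + 6)))² = ((-53 + 10)/(2 + 10))² = (-43/12)² = 1849/144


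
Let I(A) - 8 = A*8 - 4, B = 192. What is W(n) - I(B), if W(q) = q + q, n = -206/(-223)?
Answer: -343008/223 ≈ -1538.2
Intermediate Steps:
n = 206/223 (n = -206*(-1/223) = 206/223 ≈ 0.92377)
W(q) = 2*q
I(A) = 4 + 8*A (I(A) = 8 + (A*8 - 4) = 8 + (8*A - 4) = 8 + (-4 + 8*A) = 4 + 8*A)
W(n) - I(B) = 2*(206/223) - (4 + 8*192) = 412/223 - (4 + 1536) = 412/223 - 1*1540 = 412/223 - 1540 = -343008/223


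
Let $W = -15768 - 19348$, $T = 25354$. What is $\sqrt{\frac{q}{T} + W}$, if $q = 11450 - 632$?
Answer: $\frac{i \sqrt{5643294879271}}{12677} \approx 187.39 i$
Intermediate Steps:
$q = 10818$ ($q = 11450 - 632 = 10818$)
$W = -35116$ ($W = -15768 - 19348 = -35116$)
$\sqrt{\frac{q}{T} + W} = \sqrt{\frac{10818}{25354} - 35116} = \sqrt{10818 \cdot \frac{1}{25354} - 35116} = \sqrt{\frac{5409}{12677} - 35116} = \sqrt{- \frac{445160123}{12677}} = \frac{i \sqrt{5643294879271}}{12677}$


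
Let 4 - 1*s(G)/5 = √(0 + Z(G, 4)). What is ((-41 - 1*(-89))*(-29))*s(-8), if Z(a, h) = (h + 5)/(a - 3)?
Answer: -27840 + 20880*I*√11/11 ≈ -27840.0 + 6295.6*I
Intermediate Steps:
Z(a, h) = (5 + h)/(-3 + a)
s(G) = 20 - 15*√(1/(-3 + G)) (s(G) = 20 - 5*√(0 + (5 + 4)/(-3 + G)) = 20 - 5*√(0 + 9/(-3 + G)) = 20 - 5*3*√(1/(-3 + G)) = 20 - 15*√(1/(-3 + G)))
((-41 - 1*(-89))*(-29))*s(-8) = ((-41 - 1*(-89))*(-29))*(20 - 15*I*√11/11) = ((-41 + 89)*(-29))*(20 - 15*I*√11/11) = (48*(-29))*(20 - 15*I*√11/11) = -1392*(20 - 15*I*√11/11) = -27840 + 20880*I*√11/11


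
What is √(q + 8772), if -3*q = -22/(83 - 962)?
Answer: √6777600406/879 ≈ 93.659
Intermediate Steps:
q = -22/2637 (q = -(-22)/(3*(83 - 962)) = -(-22)/(3*(-879)) = -(-22)*(-1)/(3*879) = -⅓*22/879 = -22/2637 ≈ -0.0083428)
√(q + 8772) = √(-22/2637 + 8772) = √(23131742/2637) = √6777600406/879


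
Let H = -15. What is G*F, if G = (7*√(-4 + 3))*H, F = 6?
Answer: -630*I ≈ -630.0*I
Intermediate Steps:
G = -105*I (G = (7*√(-4 + 3))*(-15) = (7*√(-1))*(-15) = (7*I)*(-15) = -105*I ≈ -105.0*I)
G*F = -105*I*6 = -630*I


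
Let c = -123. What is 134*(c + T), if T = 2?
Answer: -16214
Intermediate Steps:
134*(c + T) = 134*(-123 + 2) = 134*(-121) = -16214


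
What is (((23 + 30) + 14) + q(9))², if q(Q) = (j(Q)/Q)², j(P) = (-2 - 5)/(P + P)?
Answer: 3091960009609/688747536 ≈ 4489.3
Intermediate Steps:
j(P) = -7/(2*P) (j(P) = -7*1/(2*P) = -7/(2*P))
q(Q) = 49/(4*Q⁴) (q(Q) = ((-7/(2*Q))/Q)² = (-7/(2*Q²))² = 49/(4*Q⁴))
(((23 + 30) + 14) + q(9))² = (((23 + 30) + 14) + (49/4)/9⁴)² = ((53 + 14) + (49/4)*(1/6561))² = (67 + 49/26244)² = (1758397/26244)² = 3091960009609/688747536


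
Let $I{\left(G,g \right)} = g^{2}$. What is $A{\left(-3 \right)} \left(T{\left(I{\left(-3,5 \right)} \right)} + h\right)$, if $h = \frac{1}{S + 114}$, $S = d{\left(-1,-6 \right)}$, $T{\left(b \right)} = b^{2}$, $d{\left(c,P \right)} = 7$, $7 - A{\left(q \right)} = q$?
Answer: $\frac{756260}{121} \approx 6250.1$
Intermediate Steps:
$A{\left(q \right)} = 7 - q$
$S = 7$
$h = \frac{1}{121}$ ($h = \frac{1}{7 + 114} = \frac{1}{121} \approx 0.0082645$)
$A{\left(-3 \right)} \left(T{\left(I{\left(-3,5 \right)} \right)} + h\right) = \left(7 - -3\right) \left(\left(5^{2}\right)^{2} + \frac{1}{121}\right) = \left(7 + 3\right) \left(25^{2} + \frac{1}{121}\right) = 10 \left(625 + \frac{1}{121}\right) = 10 \cdot \frac{75626}{121} = \frac{756260}{121}$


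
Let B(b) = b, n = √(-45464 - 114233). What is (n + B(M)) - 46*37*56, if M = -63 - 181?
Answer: -95556 + I*√159697 ≈ -95556.0 + 399.62*I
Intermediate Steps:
M = -244
n = I*√159697 (n = √(-159697) = I*√159697 ≈ 399.62*I)
(n + B(M)) - 46*37*56 = (I*√159697 - 244) - 46*37*56 = (-244 + I*√159697) - 1702*56 = (-244 + I*√159697) - 95312 = -95556 + I*√159697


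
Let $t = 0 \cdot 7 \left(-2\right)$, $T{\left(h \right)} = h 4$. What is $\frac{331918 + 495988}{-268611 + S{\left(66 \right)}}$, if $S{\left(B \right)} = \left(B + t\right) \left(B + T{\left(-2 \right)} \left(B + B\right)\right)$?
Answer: $- \frac{827906}{333951} \approx -2.4791$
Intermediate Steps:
$T{\left(h \right)} = 4 h$
$t = 0$ ($t = 0 \left(-2\right) = 0$)
$S{\left(B \right)} = - 15 B^{2}$ ($S{\left(B \right)} = \left(B + 0\right) \left(B + 4 \left(-2\right) \left(B + B\right)\right) = B \left(B - 8 \cdot 2 B\right) = B \left(B - 16 B\right) = B \left(- 15 B\right) = - 15 B^{2}$)
$\frac{331918 + 495988}{-268611 + S{\left(66 \right)}} = \frac{331918 + 495988}{-268611 - 15 \cdot 66^{2}} = \frac{827906}{-268611 - 65340} = \frac{827906}{-333951} = 827906 \left(- \frac{1}{333951}\right) = - \frac{827906}{333951}$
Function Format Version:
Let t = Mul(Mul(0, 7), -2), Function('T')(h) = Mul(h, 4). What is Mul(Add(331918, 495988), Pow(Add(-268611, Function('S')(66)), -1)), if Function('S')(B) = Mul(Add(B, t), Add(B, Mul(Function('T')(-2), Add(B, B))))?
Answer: Rational(-827906, 333951) ≈ -2.4791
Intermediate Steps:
Function('T')(h) = Mul(4, h)
t = 0 (t = Mul(0, -2) = 0)
Function('S')(B) = Mul(-15, Pow(B, 2)) (Function('S')(B) = Mul(Add(B, 0), Add(B, Mul(Mul(4, -2), Add(B, B)))) = Mul(B, Add(B, Mul(-8, Mul(2, B)))) = Mul(B, Add(B, Mul(-16, B))) = Mul(B, Mul(-15, B)) = Mul(-15, Pow(B, 2)))
Mul(Add(331918, 495988), Pow(Add(-268611, Function('S')(66)), -1)) = Mul(Add(331918, 495988), Pow(Add(-268611, Mul(-15, Pow(66, 2))), -1)) = Mul(827906, Pow(Add(-268611, Mul(-15, 4356)), -1)) = Mul(827906, Pow(Add(-268611, -65340), -1)) = Mul(827906, Pow(-333951, -1)) = Mul(827906, Rational(-1, 333951)) = Rational(-827906, 333951)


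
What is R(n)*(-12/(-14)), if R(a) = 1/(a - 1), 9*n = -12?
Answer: -18/49 ≈ -0.36735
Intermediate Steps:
n = -4/3 (n = (⅑)*(-12) = -4/3 ≈ -1.3333)
R(a) = 1/(-1 + a)
R(n)*(-12/(-14)) = (-12/(-14))/(-1 - 4/3) = (-12*(-1/14))/(-7/3) = -3/7*6/7 = -18/49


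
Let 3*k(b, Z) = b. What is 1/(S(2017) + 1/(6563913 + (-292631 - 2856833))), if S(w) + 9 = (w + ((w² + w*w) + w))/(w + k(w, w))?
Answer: 3414449/10304807083 ≈ 0.00033135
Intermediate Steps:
k(b, Z) = b/3
S(w) = -9 + 3*(2*w + 2*w²)/(4*w) (S(w) = -9 + (w + ((w² + w*w) + w))/(w + w/3) = -9 + (w + ((w² + w²) + w))/((4*w/3)) = -9 + (w + (2*w² + w))*(3/(4*w)) = -9 + (w + (w + 2*w²))*(3/(4*w)) = -9 + (2*w + 2*w²)*(3/(4*w)) = -9 + 3*(2*w + 2*w²)/(4*w))
1/(S(2017) + 1/(6563913 + (-292631 - 2856833))) = 1/((-15/2 + (3/2)*2017) + 1/(6563913 + (-292631 - 2856833))) = 1/((-15/2 + 6051/2) + 1/(6563913 - 3149464)) = 1/(3018 + 1/3414449) = 1/(10304807083/3414449) = 3414449/10304807083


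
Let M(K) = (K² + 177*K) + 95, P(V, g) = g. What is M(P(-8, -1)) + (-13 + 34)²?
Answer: 360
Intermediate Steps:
M(K) = 95 + K² + 177*K
M(P(-8, -1)) + (-13 + 34)² = (95 + (-1)² + 177*(-1)) + (-13 + 34)² = (95 + 1 - 177) + 21² = -81 + 441 = 360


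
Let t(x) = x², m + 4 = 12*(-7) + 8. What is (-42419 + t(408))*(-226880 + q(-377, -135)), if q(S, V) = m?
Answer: -28153253200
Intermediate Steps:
m = -80 (m = -4 + (12*(-7) + 8) = -4 + (-84 + 8) = -4 - 76 = -80)
q(S, V) = -80
(-42419 + t(408))*(-226880 + q(-377, -135)) = (-42419 + 408²)*(-226880 - 80) = (-42419 + 166464)*(-226960) = 124045*(-226960) = -28153253200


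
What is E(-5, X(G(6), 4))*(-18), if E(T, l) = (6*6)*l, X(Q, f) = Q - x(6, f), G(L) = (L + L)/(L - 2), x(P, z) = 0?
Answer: -1944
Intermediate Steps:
G(L) = 2*L/(-2 + L) (G(L) = (2*L)/(-2 + L) = 2*L/(-2 + L))
X(Q, f) = Q (X(Q, f) = Q - 1*0 = Q + 0 = Q)
E(T, l) = 36*l
E(-5, X(G(6), 4))*(-18) = (36*(2*6/(-2 + 6)))*(-18) = (36*(2*6/4))*(-18) = (36*(2*6*(¼)))*(-18) = (36*3)*(-18) = 108*(-18) = -1944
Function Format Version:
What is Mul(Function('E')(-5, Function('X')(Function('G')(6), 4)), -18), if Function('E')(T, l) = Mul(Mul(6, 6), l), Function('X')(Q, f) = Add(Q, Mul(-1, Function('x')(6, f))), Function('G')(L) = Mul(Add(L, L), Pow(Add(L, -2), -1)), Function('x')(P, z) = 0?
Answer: -1944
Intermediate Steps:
Function('G')(L) = Mul(2, L, Pow(Add(-2, L), -1)) (Function('G')(L) = Mul(Mul(2, L), Pow(Add(-2, L), -1)) = Mul(2, L, Pow(Add(-2, L), -1)))
Function('X')(Q, f) = Q (Function('X')(Q, f) = Add(Q, Mul(-1, 0)) = Add(Q, 0) = Q)
Function('E')(T, l) = Mul(36, l)
Mul(Function('E')(-5, Function('X')(Function('G')(6), 4)), -18) = Mul(Mul(36, Mul(2, 6, Pow(Add(-2, 6), -1))), -18) = Mul(Mul(36, Mul(2, 6, Pow(4, -1))), -18) = Mul(Mul(36, Mul(2, 6, Rational(1, 4))), -18) = Mul(Mul(36, 3), -18) = Mul(108, -18) = -1944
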